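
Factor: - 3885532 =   -  2^2*7^1 * 151^1*919^1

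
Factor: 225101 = 23^1*9787^1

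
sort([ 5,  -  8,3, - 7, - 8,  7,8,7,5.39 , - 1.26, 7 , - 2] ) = [ - 8,-8 , - 7, - 2, - 1.26,  3,  5 , 5.39 , 7,7, 7 , 8]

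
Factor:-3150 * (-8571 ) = 2^1*3^3 *5^2*7^1*2857^1 = 26998650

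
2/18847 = 2/18847 = 0.00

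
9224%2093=852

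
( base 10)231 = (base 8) 347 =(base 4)3213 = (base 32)77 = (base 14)127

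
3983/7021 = 569/1003 = 0.57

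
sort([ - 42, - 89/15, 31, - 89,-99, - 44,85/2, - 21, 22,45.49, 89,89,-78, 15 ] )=[ - 99, - 89, - 78, - 44,- 42, - 21,  -  89/15, 15 , 22, 31, 85/2, 45.49,89,89]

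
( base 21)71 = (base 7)301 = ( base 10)148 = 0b10010100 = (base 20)78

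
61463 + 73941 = 135404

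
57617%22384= 12849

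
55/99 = 5/9 = 0.56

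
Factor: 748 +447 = 5^1*239^1 = 1195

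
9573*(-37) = - 354201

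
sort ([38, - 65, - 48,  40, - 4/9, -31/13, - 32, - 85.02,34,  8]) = [ - 85.02, - 65, - 48, - 32, - 31/13, - 4/9,8,  34,38 , 40 ]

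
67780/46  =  33890/23 = 1473.48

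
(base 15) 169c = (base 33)4fl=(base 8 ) 11410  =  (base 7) 20130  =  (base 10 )4872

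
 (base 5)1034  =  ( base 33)4C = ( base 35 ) 44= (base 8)220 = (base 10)144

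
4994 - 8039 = -3045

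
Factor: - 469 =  - 7^1*67^1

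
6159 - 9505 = - 3346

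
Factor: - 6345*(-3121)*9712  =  2^4*3^3*5^1 * 47^1*607^1*3121^1 = 192324259440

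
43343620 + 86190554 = 129534174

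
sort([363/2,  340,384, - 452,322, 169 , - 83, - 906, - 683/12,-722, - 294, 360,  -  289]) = [ - 906, - 722, - 452, - 294 ,- 289, -83,-683/12, 169,363/2, 322,340,360,384]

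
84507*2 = 169014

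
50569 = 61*829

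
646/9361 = 646/9361 =0.07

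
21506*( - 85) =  - 1828010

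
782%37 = 5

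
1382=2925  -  1543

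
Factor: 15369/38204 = 2^(-2)*3^1 * 47^1*109^1*9551^( - 1)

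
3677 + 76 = 3753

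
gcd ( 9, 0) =9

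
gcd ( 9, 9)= 9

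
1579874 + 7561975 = 9141849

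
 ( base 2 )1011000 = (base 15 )5D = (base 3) 10021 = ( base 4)1120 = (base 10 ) 88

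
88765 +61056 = 149821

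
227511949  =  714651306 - 487139357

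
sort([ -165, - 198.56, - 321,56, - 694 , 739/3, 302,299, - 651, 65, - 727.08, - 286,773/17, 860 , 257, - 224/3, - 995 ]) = [ - 995, - 727.08, - 694,-651, - 321,- 286, - 198.56, - 165, - 224/3,773/17,56 , 65,739/3,257,299,302, 860 ]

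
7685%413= 251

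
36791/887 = 41+424/887 = 41.48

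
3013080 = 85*35448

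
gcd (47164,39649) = 1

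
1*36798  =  36798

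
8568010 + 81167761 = 89735771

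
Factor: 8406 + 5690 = 2^4*881^1=14096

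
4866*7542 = 36699372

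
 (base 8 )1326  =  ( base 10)726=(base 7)2055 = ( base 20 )1G6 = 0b1011010110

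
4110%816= 30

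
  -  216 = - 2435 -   -  2219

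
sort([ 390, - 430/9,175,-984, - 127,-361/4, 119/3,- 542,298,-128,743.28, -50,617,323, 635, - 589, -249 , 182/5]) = [ - 984 ,- 589, - 542,-249, - 128, - 127, - 361/4, - 50, -430/9,182/5,119/3,175, 298  ,  323  ,  390, 617 , 635, 743.28 ]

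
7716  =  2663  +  5053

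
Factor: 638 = 2^1*11^1*29^1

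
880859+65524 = 946383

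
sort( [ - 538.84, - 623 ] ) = [ - 623,  -  538.84]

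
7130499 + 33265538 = 40396037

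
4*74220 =296880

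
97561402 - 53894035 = 43667367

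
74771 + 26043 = 100814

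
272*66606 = 18116832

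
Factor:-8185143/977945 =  - 3^1 * 5^( - 1 )* 17^1*19^1*317^( - 1 )*617^( - 1)*8447^1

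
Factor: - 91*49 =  - 4459 = -7^3*13^1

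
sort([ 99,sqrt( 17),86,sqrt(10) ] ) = [ sqrt( 10 ), sqrt (17 ), 86, 99] 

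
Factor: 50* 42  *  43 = 90300 = 2^2*3^1  *5^2*7^1  *43^1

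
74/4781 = 74/4781=0.02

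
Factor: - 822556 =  - 2^2*7^1  *29^1*1013^1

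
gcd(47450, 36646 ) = 146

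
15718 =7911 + 7807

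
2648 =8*331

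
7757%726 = 497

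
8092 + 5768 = 13860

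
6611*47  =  310717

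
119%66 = 53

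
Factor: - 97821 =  - 3^3*3623^1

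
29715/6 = 9905/2  =  4952.50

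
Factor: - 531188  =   - 2^2*7^1*61^1*311^1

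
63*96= 6048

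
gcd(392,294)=98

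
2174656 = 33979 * 64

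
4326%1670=986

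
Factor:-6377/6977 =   -  7^1*911^1*6977^(-1)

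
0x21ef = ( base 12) 503B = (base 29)a9g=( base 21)jee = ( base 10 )8687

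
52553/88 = 597 + 17/88 = 597.19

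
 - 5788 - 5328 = - 11116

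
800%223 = 131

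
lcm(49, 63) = 441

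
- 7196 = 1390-8586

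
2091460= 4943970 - 2852510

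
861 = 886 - 25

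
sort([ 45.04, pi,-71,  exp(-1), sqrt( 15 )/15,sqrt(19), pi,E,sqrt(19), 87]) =[-71, sqrt( 15 )/15, exp (  -  1), E, pi, pi,  sqrt(19 ),sqrt(19), 45.04, 87]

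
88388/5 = 88388/5 = 17677.60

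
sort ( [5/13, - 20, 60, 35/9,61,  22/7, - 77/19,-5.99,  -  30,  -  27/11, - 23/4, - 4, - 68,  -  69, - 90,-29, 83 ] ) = [ - 90,  -  69, - 68,-30,-29, - 20, - 5.99, - 23/4,  -  77/19,-4,- 27/11, 5/13,22/7, 35/9, 60 , 61, 83]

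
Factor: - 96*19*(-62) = 2^6*3^1*19^1*31^1 = 113088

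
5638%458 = 142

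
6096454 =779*7826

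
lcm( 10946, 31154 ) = 405002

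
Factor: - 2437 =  - 2437^1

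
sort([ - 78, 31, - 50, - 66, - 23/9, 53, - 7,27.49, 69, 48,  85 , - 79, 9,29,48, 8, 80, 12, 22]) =[-79, - 78, -66, - 50, - 7, - 23/9, 8, 9, 12,22,27.49, 29, 31,48, 48, 53, 69,80,85]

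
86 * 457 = 39302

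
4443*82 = 364326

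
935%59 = 50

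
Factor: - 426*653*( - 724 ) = 201400872 = 2^3*  3^1*71^1*181^1*653^1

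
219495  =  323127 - 103632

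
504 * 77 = 38808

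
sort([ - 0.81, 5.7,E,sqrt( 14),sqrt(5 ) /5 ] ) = [ -0.81,sqrt( 5 ) /5 , E,  sqrt(14),5.7] 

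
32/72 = 4/9= 0.44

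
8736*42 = 366912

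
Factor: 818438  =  2^1 * 29^1*103^1 * 137^1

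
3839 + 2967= 6806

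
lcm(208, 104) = 208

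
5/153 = 5/153 = 0.03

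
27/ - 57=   -  1 + 10/19 = - 0.47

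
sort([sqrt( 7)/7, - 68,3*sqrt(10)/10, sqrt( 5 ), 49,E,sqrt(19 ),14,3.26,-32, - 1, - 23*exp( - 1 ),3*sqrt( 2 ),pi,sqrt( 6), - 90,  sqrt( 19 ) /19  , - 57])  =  [ - 90 , - 68,  -  57, - 32, - 23*exp( - 1), - 1,sqrt( 19 )/19,sqrt( 7 )/7,  3 * sqrt ( 10 ) /10,sqrt( 5), sqrt( 6 ),E,pi, 3.26,3*sqrt ( 2),  sqrt( 19 ),14,49]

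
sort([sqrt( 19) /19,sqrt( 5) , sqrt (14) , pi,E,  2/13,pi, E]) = [ 2/13,  sqrt( 19)/19,  sqrt( 5),  E, E,  pi,pi,  sqrt(14)] 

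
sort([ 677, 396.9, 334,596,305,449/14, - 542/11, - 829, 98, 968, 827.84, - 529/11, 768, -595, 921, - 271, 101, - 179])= [ - 829,  -  595,  -  271,-179,  -  542/11, - 529/11,449/14, 98,101,305, 334,396.9, 596,677, 768,  827.84, 921, 968]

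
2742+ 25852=28594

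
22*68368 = 1504096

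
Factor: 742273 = 7^1*19^1*5581^1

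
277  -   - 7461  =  7738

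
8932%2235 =2227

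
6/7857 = 2/2619 =0.00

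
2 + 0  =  2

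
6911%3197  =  517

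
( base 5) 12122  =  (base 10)912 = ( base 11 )75A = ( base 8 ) 1620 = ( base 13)552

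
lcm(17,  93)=1581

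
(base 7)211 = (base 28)3m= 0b1101010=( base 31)3d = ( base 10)106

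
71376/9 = 7930 +2/3 = 7930.67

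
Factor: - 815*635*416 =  - 215290400= - 2^5*5^2*13^1*127^1 *163^1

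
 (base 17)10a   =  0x12b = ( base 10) 299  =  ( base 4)10223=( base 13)1A0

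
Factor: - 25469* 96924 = - 2^2*3^1* 41^1*197^1*25469^1 = - 2468557356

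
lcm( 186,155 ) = 930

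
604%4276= 604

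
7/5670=1/810=0.00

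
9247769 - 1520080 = 7727689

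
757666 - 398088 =359578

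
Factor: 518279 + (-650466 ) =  - 11^1*61^1 * 197^1 = - 132187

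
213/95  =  213/95 = 2.24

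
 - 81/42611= - 81/42611 = - 0.00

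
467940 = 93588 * 5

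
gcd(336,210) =42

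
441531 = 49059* 9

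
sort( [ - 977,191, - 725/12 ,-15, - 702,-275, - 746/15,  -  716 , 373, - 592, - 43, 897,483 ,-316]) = [-977, -716 ,-702, - 592, - 316,-275,  -  725/12,  -  746/15,-43, - 15 , 191,373,483  ,  897]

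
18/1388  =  9/694 = 0.01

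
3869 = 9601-5732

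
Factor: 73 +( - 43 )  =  30 = 2^1*3^1* 5^1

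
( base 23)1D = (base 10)36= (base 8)44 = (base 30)16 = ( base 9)40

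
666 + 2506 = 3172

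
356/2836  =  89/709 = 0.13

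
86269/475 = 181  +  294/475 =181.62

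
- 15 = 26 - 41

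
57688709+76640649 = 134329358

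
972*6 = 5832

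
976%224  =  80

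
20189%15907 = 4282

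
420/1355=84/271 = 0.31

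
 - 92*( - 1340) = 123280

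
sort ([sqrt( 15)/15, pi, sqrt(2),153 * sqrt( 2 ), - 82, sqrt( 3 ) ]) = [ - 82, sqrt( 15)/15, sqrt( 2), sqrt ( 3),pi , 153*sqrt( 2)] 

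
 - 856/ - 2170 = 428/1085 = 0.39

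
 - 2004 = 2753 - 4757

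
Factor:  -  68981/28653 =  -3^( - 1 ) * 11^1*6271^1*9551^( - 1 ) 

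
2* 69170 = 138340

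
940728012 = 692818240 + 247909772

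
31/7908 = 31/7908 = 0.00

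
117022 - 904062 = - 787040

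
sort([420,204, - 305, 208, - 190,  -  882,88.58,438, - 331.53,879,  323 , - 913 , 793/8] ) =[ - 913 ,-882, - 331.53, - 305, - 190, 88.58,793/8,204,  208,323,420,  438 , 879 ]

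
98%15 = 8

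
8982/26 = 345 + 6/13 = 345.46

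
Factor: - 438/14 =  - 219/7 = -3^1  *  7^(-1)  *73^1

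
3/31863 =1/10621 = 0.00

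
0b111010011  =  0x1D3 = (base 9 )568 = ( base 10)467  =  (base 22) l5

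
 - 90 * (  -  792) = 71280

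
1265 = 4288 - 3023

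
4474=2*2237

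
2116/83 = 25 + 41/83  =  25.49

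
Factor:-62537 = - 23^1*2719^1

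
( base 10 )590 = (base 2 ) 1001001110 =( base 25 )nf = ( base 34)HC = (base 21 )172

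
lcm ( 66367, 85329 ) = 597303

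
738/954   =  41/53  =  0.77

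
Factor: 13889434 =2^1*13^3*29^1 *109^1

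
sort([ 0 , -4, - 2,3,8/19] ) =[ - 4,  -  2,0,8/19, 3 ] 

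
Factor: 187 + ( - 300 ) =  - 113^1 = - 113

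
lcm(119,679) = 11543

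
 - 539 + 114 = -425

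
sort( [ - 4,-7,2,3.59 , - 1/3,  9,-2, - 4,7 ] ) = [ - 7, - 4, - 4, - 2, - 1/3, 2,  3.59,7,9]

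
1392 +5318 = 6710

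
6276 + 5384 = 11660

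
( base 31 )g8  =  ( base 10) 504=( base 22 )10k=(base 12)360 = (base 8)770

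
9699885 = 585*16581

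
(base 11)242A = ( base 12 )1a0a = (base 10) 3178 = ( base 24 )5ca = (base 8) 6152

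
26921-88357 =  - 61436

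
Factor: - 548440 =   -  2^3*5^1 * 13711^1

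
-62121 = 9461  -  71582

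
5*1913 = 9565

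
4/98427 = 4/98427= 0.00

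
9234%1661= 929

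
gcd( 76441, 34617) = 1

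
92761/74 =92761/74  =  1253.53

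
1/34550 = 1/34550=0.00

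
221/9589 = 221/9589 = 0.02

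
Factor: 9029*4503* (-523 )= - 3^1*19^1*79^1*523^1*9029^1 = - 21263918001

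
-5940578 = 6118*( -971)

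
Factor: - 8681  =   - 8681^1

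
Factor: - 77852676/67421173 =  - 2^2*3^1* 11^1 * 281^( - 1 )*239933^( - 1 )*589793^1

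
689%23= 22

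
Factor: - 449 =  - 449^1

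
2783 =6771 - 3988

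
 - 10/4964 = - 5/2482 = - 0.00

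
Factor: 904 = 2^3*113^1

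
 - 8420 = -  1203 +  - 7217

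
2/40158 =1/20079 = 0.00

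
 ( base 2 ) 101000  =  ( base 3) 1111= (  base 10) 40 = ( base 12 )34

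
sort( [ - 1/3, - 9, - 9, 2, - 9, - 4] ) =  [ - 9, - 9, - 9, - 4, - 1/3 , 2]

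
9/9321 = 3/3107= 0.00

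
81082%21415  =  16837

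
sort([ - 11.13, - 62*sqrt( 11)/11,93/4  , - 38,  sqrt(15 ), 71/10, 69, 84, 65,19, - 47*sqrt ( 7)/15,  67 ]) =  [ - 38, - 62*sqrt( 11)/11, - 11.13,  -  47*sqrt(7)/15,  sqrt( 15 ),71/10, 19,93/4, 65, 67,  69, 84]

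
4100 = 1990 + 2110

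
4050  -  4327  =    -  277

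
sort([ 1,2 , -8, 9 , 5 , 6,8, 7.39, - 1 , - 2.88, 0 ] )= [ - 8, -2.88, - 1,  0 , 1, 2 , 5,  6,7.39,8,  9 ]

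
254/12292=127/6146=0.02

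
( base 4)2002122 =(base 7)33222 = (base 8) 20232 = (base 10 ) 8346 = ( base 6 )102350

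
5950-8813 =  - 2863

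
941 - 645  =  296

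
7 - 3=4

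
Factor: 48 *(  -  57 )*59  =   - 161424 =- 2^4*3^2*19^1*59^1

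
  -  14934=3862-18796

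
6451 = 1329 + 5122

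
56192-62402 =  - 6210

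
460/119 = 3 + 103/119=3.87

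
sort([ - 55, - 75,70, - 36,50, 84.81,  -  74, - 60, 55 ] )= [ -75,  -  74, - 60, - 55, - 36,50 , 55 , 70, 84.81 ] 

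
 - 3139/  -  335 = 9 + 124/335 =9.37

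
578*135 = 78030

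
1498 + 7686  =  9184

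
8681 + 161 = 8842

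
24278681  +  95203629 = 119482310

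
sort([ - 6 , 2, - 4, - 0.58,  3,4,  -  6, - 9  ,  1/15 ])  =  [ - 9, -6, - 6, - 4,-0.58, 1/15,2,3,4]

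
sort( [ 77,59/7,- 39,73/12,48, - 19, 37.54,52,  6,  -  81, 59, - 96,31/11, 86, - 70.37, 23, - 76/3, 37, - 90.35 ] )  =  [ - 96, - 90.35, - 81,-70.37, - 39 , - 76/3 , - 19,  31/11,6, 73/12, 59/7,  23, 37,37.54, 48, 52, 59, 77, 86] 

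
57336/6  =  9556  =  9556.00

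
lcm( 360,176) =7920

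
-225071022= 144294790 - 369365812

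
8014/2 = 4007 = 4007.00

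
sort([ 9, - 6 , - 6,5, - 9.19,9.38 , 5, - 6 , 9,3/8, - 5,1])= [ - 9.19, - 6, - 6,-6, - 5, 3/8, 1, 5,  5,9, 9 , 9.38]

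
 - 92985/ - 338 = 92985/338=275.10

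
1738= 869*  2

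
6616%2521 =1574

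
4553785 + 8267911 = 12821696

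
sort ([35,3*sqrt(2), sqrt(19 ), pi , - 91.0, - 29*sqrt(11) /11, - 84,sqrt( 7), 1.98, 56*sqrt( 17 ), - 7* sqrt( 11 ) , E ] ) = [ - 91.0, - 84, - 7*sqrt( 11 ), - 29 * sqrt( 11 )/11, 1.98,sqrt ( 7), E, pi, 3*sqrt( 2), sqrt( 19), 35 , 56*sqrt(17) ]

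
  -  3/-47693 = 3/47693 =0.00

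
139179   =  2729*51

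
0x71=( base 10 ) 113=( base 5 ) 423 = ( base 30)3N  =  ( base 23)4l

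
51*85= 4335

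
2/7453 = 2/7453 =0.00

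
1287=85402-84115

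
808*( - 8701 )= -7030408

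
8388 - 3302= 5086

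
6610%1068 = 202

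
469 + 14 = 483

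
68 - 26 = 42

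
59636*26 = 1550536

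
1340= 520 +820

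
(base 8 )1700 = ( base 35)RF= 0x3C0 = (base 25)1DA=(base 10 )960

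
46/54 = 23/27 =0.85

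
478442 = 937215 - 458773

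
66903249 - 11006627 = 55896622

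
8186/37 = 8186/37 = 221.24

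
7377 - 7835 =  - 458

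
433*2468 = 1068644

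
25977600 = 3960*6560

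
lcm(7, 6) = 42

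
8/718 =4/359 =0.01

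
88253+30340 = 118593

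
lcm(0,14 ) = 0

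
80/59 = 80/59 = 1.36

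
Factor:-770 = - 2^1*5^1* 7^1*11^1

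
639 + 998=1637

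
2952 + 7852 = 10804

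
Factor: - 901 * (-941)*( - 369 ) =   -  312853329 = -3^2*17^1*41^1*53^1*941^1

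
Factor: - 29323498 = -2^1*19^1*149^1*5179^1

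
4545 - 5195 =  - 650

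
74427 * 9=669843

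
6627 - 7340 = - 713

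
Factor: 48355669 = 101^1*478769^1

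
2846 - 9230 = -6384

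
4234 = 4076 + 158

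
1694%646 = 402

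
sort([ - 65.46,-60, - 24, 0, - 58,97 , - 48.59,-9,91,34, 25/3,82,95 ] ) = [-65.46, - 60,-58, - 48.59 ,-24,-9,0,25/3,34,  82, 91,95, 97] 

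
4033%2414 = 1619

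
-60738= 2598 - 63336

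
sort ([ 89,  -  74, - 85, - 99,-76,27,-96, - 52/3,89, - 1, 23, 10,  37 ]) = [-99, - 96, - 85, - 76,- 74, - 52/3, - 1,10, 23, 27, 37,89,  89]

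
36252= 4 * 9063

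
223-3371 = - 3148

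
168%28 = 0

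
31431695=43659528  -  12227833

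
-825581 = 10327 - 835908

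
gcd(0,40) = 40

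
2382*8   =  19056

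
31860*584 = 18606240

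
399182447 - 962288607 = -563106160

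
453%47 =30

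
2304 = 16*144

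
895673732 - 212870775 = 682802957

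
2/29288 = 1/14644 = 0.00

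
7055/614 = 11 + 301/614=11.49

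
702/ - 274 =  - 351/137 = - 2.56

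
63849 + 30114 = 93963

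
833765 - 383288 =450477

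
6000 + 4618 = 10618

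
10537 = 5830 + 4707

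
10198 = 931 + 9267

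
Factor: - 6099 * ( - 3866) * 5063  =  119379130242 = 2^1*3^1*19^1*61^1 *83^1*107^1*1933^1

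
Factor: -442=-2^1*13^1*17^1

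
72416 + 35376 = 107792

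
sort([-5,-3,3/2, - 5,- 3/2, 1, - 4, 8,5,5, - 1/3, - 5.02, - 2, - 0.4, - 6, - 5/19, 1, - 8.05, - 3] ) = [ - 8.05,-6,-5.02, - 5, - 5, - 4,  -  3,-3, - 2, - 3/2, - 0.4,-1/3,-5/19, 1,1, 3/2,  5,  5, 8 ]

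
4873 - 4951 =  - 78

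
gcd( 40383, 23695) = 7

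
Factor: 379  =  379^1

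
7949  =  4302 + 3647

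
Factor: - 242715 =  - 3^1*5^1*11^1 * 1471^1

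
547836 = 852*643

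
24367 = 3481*7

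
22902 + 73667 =96569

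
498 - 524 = -26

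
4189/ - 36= - 4189/36  =  - 116.36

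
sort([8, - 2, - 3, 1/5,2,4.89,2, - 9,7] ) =[ - 9, - 3, - 2,1/5, 2,  2, 4.89,7, 8] 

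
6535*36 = 235260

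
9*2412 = 21708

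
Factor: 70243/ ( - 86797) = -19^1 * 29^(-1 )*41^( - 1) * 73^(  -  1)*3697^1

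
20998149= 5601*3749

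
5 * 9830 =49150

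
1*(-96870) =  - 96870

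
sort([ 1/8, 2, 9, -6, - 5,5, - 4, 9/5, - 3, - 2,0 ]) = [ - 6, - 5, - 4, - 3, - 2, 0, 1/8,9/5, 2,5 , 9]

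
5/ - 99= - 1 + 94/99 = - 0.05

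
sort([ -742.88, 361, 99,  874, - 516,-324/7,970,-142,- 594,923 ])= [ - 742.88,- 594, - 516, - 142,-324/7 , 99,361,  874,  923,970 ] 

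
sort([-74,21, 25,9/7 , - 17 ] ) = [ - 74, - 17,  9/7,21, 25 ] 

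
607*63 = 38241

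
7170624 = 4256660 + 2913964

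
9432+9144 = 18576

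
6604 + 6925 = 13529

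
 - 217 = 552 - 769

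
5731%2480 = 771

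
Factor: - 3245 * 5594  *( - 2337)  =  2^1*3^1* 5^1 * 11^1 * 19^1 * 41^1 * 59^1 * 2797^1  =  42422462610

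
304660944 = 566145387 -261484443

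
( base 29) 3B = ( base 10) 98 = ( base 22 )4A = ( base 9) 118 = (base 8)142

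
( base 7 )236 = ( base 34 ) 3N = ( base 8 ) 175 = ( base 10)125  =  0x7D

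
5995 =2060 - - 3935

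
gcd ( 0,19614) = 19614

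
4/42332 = 1/10583=0.00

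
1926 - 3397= -1471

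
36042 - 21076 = 14966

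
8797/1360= 6 + 637/1360 = 6.47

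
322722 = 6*53787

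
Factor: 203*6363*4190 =5412176910 = 2^1*3^2*5^1* 7^2*29^1 * 101^1 * 419^1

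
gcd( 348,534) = 6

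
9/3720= 3/1240  =  0.00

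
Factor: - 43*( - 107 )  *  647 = 2976847=43^1 *107^1*647^1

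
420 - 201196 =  - 200776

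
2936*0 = 0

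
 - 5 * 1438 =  - 7190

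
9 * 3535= 31815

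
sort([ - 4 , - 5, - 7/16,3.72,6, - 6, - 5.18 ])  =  [ - 6, - 5.18, - 5, - 4, - 7/16,3.72,6]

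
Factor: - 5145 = - 3^1*5^1*7^3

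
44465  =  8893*5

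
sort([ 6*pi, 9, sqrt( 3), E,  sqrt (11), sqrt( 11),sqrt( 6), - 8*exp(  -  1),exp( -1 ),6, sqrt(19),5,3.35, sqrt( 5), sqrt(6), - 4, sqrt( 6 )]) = [ - 4 ,-8*exp( - 1 ),exp(-1 ),sqrt( 3 ), sqrt( 5), sqrt(6), sqrt( 6 ),sqrt( 6), E, sqrt( 11),sqrt(11), 3.35,sqrt( 19), 5, 6 , 9, 6 * pi ] 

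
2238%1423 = 815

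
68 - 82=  - 14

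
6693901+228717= 6922618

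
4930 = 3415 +1515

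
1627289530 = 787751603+839537927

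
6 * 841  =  5046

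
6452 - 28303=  - 21851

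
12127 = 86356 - 74229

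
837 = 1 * 837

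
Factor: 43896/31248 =2^(-1 )*3^(-1 )*7^(-1) *59^1 = 59/42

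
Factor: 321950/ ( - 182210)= -235/133 = - 5^1 * 7^( - 1) * 19^ ( - 1) *47^1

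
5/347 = 5/347 = 0.01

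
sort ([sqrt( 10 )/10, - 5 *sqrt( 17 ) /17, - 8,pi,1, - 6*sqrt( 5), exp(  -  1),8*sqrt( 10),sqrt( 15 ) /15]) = [ - 6*sqrt (5 ), - 8,- 5 * sqrt(17 ) /17 , sqrt( 15 ) /15,sqrt(10)/10, exp( - 1 ),1,pi,  8*sqrt (10 ) ]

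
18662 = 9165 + 9497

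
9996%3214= 354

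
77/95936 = 77/95936 = 0.00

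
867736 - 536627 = 331109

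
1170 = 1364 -194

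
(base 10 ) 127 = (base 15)87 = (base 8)177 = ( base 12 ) a7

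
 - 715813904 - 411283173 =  - 1127097077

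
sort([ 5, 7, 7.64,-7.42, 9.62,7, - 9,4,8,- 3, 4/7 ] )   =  [ - 9, - 7.42,-3 , 4/7,4,5  ,  7, 7 , 7.64,8,9.62]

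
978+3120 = 4098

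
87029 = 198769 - 111740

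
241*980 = 236180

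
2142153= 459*4667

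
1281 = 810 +471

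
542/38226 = 271/19113 = 0.01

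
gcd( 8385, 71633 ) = 1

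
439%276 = 163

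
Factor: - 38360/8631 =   -  40/9 = - 2^3*3^( - 2 )*5^1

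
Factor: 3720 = 2^3*3^1*5^1*31^1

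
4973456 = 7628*652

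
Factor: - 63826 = -2^1*7^1*47^1*97^1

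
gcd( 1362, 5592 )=6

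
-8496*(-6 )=50976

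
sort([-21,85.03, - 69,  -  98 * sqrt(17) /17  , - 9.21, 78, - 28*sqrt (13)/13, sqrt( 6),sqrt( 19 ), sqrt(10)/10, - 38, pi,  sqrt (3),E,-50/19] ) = [ - 69,-38, - 98* sqrt( 17 )/17, - 21,  -  9.21, - 28*sqrt( 13 )/13,-50/19,sqrt (10 ) /10, sqrt( 3 ), sqrt( 6 ),E,  pi, sqrt( 19 ), 78,  85.03] 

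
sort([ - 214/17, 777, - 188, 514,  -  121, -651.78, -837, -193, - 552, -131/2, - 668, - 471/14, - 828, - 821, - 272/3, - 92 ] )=[-837,-828, - 821,  -  668 ,  -  651.78 , - 552, - 193, - 188, - 121, - 92,-272/3,-131/2,- 471/14,-214/17, 514 , 777]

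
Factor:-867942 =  - 2^1*3^3*16073^1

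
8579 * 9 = 77211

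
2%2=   0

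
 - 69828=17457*( - 4) 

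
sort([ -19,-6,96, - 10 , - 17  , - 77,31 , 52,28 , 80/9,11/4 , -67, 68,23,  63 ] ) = [ - 77, -67, -19 , - 17 ,-10,  -  6,11/4,80/9,23 , 28, 31, 52, 63,68,96]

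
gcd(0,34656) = 34656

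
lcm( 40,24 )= 120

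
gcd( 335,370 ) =5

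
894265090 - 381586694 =512678396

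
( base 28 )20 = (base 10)56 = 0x38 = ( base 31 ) 1p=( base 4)320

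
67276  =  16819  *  4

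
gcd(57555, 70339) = 1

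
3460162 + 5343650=8803812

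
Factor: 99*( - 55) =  - 5445 = - 3^2*5^1*11^2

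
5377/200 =5377/200 = 26.89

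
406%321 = 85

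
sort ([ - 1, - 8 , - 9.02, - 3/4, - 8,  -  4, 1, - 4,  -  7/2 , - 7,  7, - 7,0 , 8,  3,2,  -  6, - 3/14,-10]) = [ - 10, - 9.02, - 8,-8, - 7 ,  -  7,-6, - 4, - 4, - 7/2, - 1, - 3/4, - 3/14, 0  ,  1, 2,3,7 , 8] 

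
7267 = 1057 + 6210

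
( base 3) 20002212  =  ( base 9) 6085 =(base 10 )4451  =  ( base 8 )10543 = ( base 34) 3SV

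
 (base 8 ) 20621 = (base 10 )8593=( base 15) 282d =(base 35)70I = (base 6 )103441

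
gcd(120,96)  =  24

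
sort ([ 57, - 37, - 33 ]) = [ - 37, - 33,57] 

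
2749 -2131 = 618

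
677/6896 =677/6896 = 0.10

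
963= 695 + 268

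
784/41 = 19 + 5/41 = 19.12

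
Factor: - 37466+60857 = 23391 = 3^2*23^1*113^1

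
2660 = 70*38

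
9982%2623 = 2113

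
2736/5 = 547  +  1/5 = 547.20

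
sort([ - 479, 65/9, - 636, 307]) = [ - 636, - 479,  65/9, 307 ]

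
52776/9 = 5864 = 5864.00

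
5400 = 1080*5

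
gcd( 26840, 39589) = 671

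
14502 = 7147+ 7355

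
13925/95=2785/19 = 146.58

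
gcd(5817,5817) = 5817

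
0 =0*19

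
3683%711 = 128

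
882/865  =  1 + 17/865 = 1.02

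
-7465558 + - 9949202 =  - 17414760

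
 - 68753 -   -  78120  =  9367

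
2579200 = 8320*310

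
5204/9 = 5204/9 = 578.22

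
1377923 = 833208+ 544715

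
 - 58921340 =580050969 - 638972309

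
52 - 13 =39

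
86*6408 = 551088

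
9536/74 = 128 + 32/37=128.86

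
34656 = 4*8664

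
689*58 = 39962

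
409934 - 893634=  -  483700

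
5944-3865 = 2079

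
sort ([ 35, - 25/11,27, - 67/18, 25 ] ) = [ - 67/18, - 25/11,25 , 27, 35]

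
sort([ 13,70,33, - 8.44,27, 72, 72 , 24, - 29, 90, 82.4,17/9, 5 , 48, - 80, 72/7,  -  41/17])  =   [ -80, - 29, - 8.44, - 41/17,  17/9, 5, 72/7,13,24,27,33,48,70,72,72, 82.4 , 90 ]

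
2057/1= 2057 = 2057.00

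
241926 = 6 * 40321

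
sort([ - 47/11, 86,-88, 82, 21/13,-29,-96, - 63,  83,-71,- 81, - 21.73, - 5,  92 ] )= [-96, - 88,  -  81,-71, - 63 , - 29,- 21.73, - 5, - 47/11  ,  21/13,82,83,86,92]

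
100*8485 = 848500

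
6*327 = 1962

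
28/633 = 28/633 = 0.04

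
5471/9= 607 + 8/9 = 607.89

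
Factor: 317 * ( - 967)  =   - 317^1*967^1 =- 306539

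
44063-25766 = 18297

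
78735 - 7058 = 71677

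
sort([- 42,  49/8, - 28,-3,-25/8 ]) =[ - 42,-28, - 25/8,-3,49/8 ]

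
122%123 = 122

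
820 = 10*82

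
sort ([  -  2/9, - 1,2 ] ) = [ - 1, - 2/9,2 ]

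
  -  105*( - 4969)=521745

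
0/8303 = 0 = 0.00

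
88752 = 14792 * 6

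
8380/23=8380/23= 364.35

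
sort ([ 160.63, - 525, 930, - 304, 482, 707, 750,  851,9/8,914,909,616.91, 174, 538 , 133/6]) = [ -525, - 304, 9/8,133/6 , 160.63, 174, 482, 538, 616.91, 707,  750, 851,909, 914,930 ] 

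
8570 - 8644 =  -  74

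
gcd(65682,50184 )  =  738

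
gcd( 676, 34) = 2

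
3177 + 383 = 3560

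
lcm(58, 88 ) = 2552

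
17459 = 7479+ 9980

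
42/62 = 21/31 = 0.68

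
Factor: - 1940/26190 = -2^1 * 3^( - 3) = -  2/27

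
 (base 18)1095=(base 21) dce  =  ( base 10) 5999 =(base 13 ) 2966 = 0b1011101101111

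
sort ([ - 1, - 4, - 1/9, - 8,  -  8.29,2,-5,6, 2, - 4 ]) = [-8.29, - 8, - 5, - 4, - 4, - 1, - 1/9,2,2,  6]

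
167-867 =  - 700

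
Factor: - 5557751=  - 5557751^1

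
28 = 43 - 15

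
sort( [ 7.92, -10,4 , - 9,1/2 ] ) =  [ - 10, - 9,1/2,4, 7.92 ] 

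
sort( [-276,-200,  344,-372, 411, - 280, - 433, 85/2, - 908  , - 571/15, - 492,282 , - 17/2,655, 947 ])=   [  -  908, - 492,-433 ,-372, - 280, - 276, - 200,-571/15, - 17/2, 85/2, 282, 344,411, 655,  947 ] 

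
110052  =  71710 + 38342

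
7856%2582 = 110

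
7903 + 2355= 10258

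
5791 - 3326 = 2465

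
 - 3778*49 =  -  185122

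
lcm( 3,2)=6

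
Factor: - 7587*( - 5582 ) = 42350634 = 2^1*3^3* 281^1*2791^1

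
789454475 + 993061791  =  1782516266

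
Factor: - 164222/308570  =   - 157/295 =-5^( - 1 )* 59^( - 1)*157^1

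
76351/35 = 2181  +  16/35 = 2181.46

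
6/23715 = 2/7905 = 0.00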